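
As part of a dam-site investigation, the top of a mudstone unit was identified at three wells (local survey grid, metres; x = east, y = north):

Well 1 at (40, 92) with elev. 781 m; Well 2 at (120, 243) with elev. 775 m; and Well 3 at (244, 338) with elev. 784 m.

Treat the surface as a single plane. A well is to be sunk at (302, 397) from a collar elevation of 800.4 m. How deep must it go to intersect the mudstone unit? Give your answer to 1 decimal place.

14.1 m

Two edge vectors: Well 1→Well 2 = (80, 151, -6), Well 1→Well 3 = (204, 246, 3).
Normal n = (Well 1→Well 2) × (Well 1→Well 3) = (1929, -1464, -11124).
So ∂z/∂x = −n_x/n_z = 0.17341 and ∂z/∂y = −n_y/n_z = −0.13161.
Intercept c from Well 1: 781 − 6.94 + 12.11 = 786.17.
At (302, 397): z_contact = 52.37 − 52.25 + 786.17 = 786.29 m.
Depth below ground = 800.4 − 786.29 = 14.1 m.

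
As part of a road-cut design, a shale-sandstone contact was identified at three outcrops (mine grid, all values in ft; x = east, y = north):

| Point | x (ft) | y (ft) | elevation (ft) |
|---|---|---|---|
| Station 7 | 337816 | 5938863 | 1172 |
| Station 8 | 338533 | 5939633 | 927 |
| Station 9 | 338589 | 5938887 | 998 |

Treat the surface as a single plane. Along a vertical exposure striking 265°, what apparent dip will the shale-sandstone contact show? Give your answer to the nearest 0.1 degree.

13.0°

Two edge vectors: Station 7→Station 8 = (717, 770, -245), Station 7→Station 9 = (773, 24, -174).
Normal n = (Station 7→Station 8) × (Station 7→Station 9) = (-128100, -64627, -578002).
So ∂z/∂x = −n_x/n_z = −0.22163 and ∂z/∂y = −n_y/n_z = −0.11181.
Unit vector along 265° is (sin 265°, cos 265°) = (-0.9962, -0.0872).
Slope in that direction = a·(-0.9962) + b·(-0.0872) = 0.23053.
Apparent dip = arctan|0.23053| = 13.0° (true dip is 13.9°, so apparent ≤ true as expected).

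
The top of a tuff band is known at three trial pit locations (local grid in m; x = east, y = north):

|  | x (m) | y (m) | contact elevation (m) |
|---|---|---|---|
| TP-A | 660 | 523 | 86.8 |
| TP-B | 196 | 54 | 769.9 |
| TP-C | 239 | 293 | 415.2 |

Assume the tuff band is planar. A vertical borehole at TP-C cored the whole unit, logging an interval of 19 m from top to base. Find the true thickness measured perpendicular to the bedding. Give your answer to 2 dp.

Let the plane be z = a·x + b·y + c.
TP-B−TP-A: −464a − 469b = 683.1;  TP-C−TP-A: −421a − 230b = 328.4.
Solving gives a = 0.03409, b = −1.49023.
|∇z| = √(a²+b²) = 1.49062, so dip δ = arctan(1.49062) = 56.14°.
True thickness = vertical thickness × cos δ = 19 × cos 56.14° = 10.59 m.

10.59 m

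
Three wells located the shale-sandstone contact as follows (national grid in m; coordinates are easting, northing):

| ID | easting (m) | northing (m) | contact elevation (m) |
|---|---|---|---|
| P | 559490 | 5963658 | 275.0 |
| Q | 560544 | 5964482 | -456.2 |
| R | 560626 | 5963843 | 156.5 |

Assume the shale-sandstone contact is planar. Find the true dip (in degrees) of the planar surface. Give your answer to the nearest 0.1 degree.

Let the plane be z = a·easting + b·northing + c.
Q−P: 1054a + 824b = −731.2;  R−P: 1136a + 185b = −118.5.
Solving gives a = 0.05077, b = −0.95233.
Gradient magnitude |∇z| = √(a² + b²) = √(0.00258 + 0.90693) = 0.95368.
True dip = arctan(0.95368) = 43.6°, dipping toward N (azimuth ≈ 357°).

43.6°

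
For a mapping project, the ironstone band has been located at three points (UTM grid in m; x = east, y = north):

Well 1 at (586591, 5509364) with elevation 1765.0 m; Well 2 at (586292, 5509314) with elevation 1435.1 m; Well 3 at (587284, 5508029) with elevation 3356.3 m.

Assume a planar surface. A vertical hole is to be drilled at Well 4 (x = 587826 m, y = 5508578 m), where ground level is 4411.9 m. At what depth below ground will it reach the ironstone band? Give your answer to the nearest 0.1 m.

718.8 m

Two edge vectors: Well 1→Well 2 = (-299, -50, -329.9), Well 1→Well 3 = (693, -1335, 1591.3).
Normal n = (Well 1→Well 2) × (Well 1→Well 3) = (-519981.5, 247178, 433815).
So ∂z/∂x = −n_x/n_z = 1.198624990 and ∂z/∂y = −n_y/n_z = −0.569777440.
Intercept c from Well 1: 1765 − 703102.63 + 3139111.31 = 2437773.68.
At (587826, 5508578): z_contact = 704582.93 − 3138663.47 + 2437773.68 = 3693.15 m.
Depth below ground = 4411.9 − 3693.15 = 718.8 m.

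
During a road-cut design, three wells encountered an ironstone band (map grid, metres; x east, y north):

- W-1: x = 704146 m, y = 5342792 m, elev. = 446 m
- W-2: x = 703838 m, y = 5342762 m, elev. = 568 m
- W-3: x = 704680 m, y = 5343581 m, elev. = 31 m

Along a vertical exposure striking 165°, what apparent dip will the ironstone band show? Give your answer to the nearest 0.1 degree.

Two edge vectors: W-1→W-2 = (-308, -30, 122), W-1→W-3 = (534, 789, -415).
Normal n = (W-1→W-2) × (W-1→W-3) = (-83808, -62672, -226992).
So ∂z/∂x = −n_x/n_z = −0.36921 and ∂z/∂y = −n_y/n_z = −0.27610.
Unit vector along 165° is (sin 165°, cos 165°) = (0.2588, -0.9659).
Slope in that direction = a·(0.2588) + b·(-0.9659) = 0.17113.
Apparent dip = arctan|0.17113| = 9.7° (true dip is 24.8°, so apparent ≤ true as expected).

9.7°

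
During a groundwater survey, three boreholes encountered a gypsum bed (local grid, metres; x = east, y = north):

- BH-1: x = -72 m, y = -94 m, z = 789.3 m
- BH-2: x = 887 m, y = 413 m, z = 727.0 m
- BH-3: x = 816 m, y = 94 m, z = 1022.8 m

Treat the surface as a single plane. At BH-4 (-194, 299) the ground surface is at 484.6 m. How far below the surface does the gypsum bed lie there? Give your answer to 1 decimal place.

Two edge vectors: BH-1→BH-2 = (959, 507, -62.3), BH-1→BH-3 = (888, 188, 233.5).
Normal n = (BH-1→BH-2) × (BH-1→BH-3) = (130096.9, -279248.9, -269924).
So ∂z/∂x = −n_x/n_z = 0.48198 and ∂z/∂y = −n_y/n_z = −1.03455.
Intercept c from BH-1: 789.3 + 34.70 − 97.25 = 726.75.
At (-194, 299): z_contact = −93.50 − 309.33 + 726.75 = 323.92 m.
Depth below ground = 484.6 − 323.92 = 160.7 m.

160.7 m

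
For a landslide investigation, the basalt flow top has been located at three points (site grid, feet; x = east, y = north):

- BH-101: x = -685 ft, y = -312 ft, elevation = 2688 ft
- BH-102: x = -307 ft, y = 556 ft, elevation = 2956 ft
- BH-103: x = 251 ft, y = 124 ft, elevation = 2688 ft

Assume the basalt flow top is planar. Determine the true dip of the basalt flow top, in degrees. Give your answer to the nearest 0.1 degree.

23.1°

Let the plane be z = a·x + b·y + c.
BH-102−BH-101: 378a + 868b = 268;  BH-103−BH-101: 936a + 436b = 0.
Solving gives a = −0.18042, b = 0.38733.
Gradient magnitude |∇z| = √(a² + b²) = √(0.03255 + 0.15002) = 0.42729.
True dip = arctan(0.42729) = 23.1°, dipping toward SSE (azimuth ≈ 155°).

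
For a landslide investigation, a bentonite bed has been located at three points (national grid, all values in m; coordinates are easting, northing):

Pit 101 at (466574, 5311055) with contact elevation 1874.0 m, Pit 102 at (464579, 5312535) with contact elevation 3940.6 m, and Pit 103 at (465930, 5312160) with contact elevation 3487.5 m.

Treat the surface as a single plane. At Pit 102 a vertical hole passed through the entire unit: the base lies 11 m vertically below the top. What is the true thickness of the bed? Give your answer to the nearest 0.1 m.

Let the plane be z = a·easting + b·northing + c.
Pit 102−Pit 101: −1995a + 1480b = 2066.6;  Pit 103−Pit 101: −644a + 1105b = 1613.5.
Solving gives a = 0.08342, b = 1.50880.
|∇z| = √(a²+b²) = 1.51110, so dip δ = arctan(1.51110) = 56.50°.
True thickness = vertical thickness × cos δ = 11 × cos 56.50° = 6.1 m.

6.1 m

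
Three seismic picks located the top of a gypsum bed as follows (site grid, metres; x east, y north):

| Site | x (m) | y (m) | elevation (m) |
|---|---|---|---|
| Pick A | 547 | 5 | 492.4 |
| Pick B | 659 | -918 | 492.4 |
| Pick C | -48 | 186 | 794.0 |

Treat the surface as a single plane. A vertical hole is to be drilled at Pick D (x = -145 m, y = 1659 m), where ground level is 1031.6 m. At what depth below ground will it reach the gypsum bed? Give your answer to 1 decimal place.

280.6 m

Let the plane be z = a·x + b·y + c.
Pick B−Pick A: 112a − 923b = 0;  Pick C−Pick A: −595a + 181b = 301.6.
Solving gives a = −0.526319, b = −0.063865.
Then c = 492.4 − a·547 − b·5 = 780.62.
At (-145, 1659): z_contact = 76.32 − 105.95 + 780.62 = 750.98 m.
Depth below ground = 1031.6 − 750.98 = 280.6 m.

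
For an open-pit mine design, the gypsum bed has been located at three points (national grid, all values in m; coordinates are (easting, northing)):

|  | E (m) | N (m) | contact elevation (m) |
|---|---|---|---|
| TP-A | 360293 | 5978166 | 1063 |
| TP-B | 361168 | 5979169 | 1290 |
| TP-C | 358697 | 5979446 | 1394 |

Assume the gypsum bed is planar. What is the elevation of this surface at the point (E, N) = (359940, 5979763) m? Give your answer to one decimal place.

Let the plane be z = a·E + b·N + c.
TP-B−TP-A: 875a + 1003b = 227;  TP-C−TP-A: −1596a + 1280b = 331.
Solving gives a = −0.015228309, b = 0.239605952.
Then c = 1063 − a·360293 − b·5978166 = −1425854.50.
At (359940, 5979763): z = −5481.3 + 1432786.8 − 1425854.50 = 1451.0 m.

1451.0 m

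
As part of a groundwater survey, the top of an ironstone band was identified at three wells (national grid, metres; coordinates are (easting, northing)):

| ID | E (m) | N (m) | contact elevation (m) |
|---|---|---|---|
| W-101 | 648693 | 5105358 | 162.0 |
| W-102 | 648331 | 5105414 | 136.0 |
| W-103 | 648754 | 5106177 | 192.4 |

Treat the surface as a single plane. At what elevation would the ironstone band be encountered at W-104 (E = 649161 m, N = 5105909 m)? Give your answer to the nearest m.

Two edge vectors: W-101→W-102 = (-362, 56, -26), W-101→W-103 = (61, 819, 30.4).
Normal n = (W-101→W-102) × (W-101→W-103) = (22996.4, 9418.8, -299894).
So ∂z/∂E = −n_x/n_z = 0.07668176 and ∂z/∂N = −n_y/n_z = 0.03140710.
Intercept c from W-101: 162 − 49742.92 − 160344.47 = −209925.40.
At (649161, 5105909): z = 49778.8 + 160361.8 − 209925.40 = 215.2 m.

215 m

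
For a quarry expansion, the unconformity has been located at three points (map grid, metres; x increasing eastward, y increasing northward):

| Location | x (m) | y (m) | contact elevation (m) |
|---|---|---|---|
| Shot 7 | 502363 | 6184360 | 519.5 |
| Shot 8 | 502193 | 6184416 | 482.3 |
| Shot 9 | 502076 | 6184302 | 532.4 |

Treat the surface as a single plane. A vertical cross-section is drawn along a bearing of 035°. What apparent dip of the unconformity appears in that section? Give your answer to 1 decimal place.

20.5°

Two edge vectors: Shot 7→Shot 8 = (-170, 56, -37.2), Shot 7→Shot 9 = (-287, -58, 12.9).
Normal n = (Shot 7→Shot 8) × (Shot 7→Shot 9) = (-1435.2, 12869.4, 25932).
So ∂z/∂x = −n_x/n_z = 0.05534 and ∂z/∂y = −n_y/n_z = −0.49627.
Unit vector along 035° is (sin 35°, cos 35°) = (0.5736, 0.8192).
Slope in that direction = a·(0.5736) + b·(0.8192) = −0.37478.
Apparent dip = arctan|0.37478| = 20.5° (true dip is 26.5°, so apparent ≤ true as expected).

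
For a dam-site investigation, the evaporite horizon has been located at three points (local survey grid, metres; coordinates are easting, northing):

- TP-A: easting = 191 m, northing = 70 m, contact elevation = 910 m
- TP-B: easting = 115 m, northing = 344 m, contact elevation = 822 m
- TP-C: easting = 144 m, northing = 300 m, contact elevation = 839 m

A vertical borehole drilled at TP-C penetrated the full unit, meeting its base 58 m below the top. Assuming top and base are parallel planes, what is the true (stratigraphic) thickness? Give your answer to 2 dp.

Let the plane be z = a·easting + b·northing + c.
TP-B−TP-A: −76a + 274b = −88;  TP-C−TP-A: −47a + 230b = −71.
Solving gives a = 0.17080, b = −0.27379.
|∇z| = √(a²+b²) = 0.32270, so dip δ = arctan(0.32270) = 17.88°.
True thickness = vertical thickness × cos δ = 58 × cos 17.88° = 55.20 m.

55.20 m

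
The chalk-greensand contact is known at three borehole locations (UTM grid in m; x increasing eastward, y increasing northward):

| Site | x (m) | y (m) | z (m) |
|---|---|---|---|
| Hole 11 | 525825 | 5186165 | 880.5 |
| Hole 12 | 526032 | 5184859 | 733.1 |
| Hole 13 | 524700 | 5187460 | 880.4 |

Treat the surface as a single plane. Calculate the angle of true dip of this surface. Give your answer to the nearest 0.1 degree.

Two edge vectors: Hole 11→Hole 12 = (207, -1306, -147.4), Hole 11→Hole 13 = (-1125, 1295, -0.1).
Normal n = (Hole 11→Hole 12) × (Hole 11→Hole 13) = (191013.6, 165845.7, -1201185).
So ∂z/∂x = −n_x/n_z = 0.15902 and ∂z/∂y = −n_y/n_z = 0.13807.
Gradient magnitude |∇z| = √(a² + b²) = √(0.02529 + 0.01906) = 0.21060.
True dip = arctan(0.21060) = 11.9°, dipping toward SW (azimuth ≈ 229°).

11.9°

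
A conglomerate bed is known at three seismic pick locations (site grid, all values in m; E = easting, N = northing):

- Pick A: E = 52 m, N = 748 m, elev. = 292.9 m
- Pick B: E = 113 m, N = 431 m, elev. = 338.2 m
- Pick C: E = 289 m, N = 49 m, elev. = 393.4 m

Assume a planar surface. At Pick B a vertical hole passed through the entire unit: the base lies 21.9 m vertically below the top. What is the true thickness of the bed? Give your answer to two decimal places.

Let the plane be z = a·E + b·N + c.
Pick B−Pick A: 61a − 317b = 45.3;  Pick C−Pick A: 237a − 699b = 100.5.
Solving gives a = 0.00596, b = −0.14175.
|∇z| = √(a²+b²) = 0.14188, so dip δ = arctan(0.14188) = 8.08°.
True thickness = vertical thickness × cos δ = 21.9 × cos 8.08° = 21.68 m.

21.68 m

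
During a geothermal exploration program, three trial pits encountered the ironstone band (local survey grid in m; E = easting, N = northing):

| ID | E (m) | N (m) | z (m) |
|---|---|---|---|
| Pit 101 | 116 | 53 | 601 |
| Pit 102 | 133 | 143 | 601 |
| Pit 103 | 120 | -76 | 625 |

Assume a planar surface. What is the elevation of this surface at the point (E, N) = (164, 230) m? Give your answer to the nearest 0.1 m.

613.3 m

Let the plane be z = a·E + b·N + c.
Pit 102−Pit 101: 17a + 90b = 0;  Pit 103−Pit 101: 4a − 129b = 24.
Solving gives a = 0.84606, b = −0.15981.
Then c = 601 − a·116 − b·53 = 511.33.
At (164, 230): z = 138.8 − 36.8 + 511.33 = 613.3 m.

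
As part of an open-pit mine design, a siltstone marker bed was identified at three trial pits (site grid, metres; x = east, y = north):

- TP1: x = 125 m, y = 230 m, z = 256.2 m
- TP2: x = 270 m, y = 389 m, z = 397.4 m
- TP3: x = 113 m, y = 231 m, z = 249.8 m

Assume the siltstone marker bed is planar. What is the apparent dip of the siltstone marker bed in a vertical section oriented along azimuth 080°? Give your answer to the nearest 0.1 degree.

Two edge vectors: TP1→TP2 = (145, 159, 141.2), TP1→TP3 = (-12, 1, -6.4).
Normal n = (TP1→TP2) × (TP1→TP3) = (-1158.8, -766.4, 2053).
So ∂z/∂x = −n_x/n_z = 0.56444 and ∂z/∂y = −n_y/n_z = 0.37331.
Unit vector along 080° is (sin 80°, cos 80°) = (0.9848, 0.1736).
Slope in that direction = a·(0.9848) + b·(0.1736) = 0.62069.
Apparent dip = arctan|0.62069| = 31.8° (true dip is 34.1°, so apparent ≤ true as expected).

31.8°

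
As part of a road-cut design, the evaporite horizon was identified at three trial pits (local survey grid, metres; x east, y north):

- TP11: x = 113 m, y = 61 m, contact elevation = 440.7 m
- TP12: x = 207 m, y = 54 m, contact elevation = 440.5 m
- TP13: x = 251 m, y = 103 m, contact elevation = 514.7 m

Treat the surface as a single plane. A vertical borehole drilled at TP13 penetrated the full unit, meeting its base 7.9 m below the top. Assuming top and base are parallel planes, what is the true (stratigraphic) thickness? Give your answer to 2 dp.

4.54 m

Let the plane be z = a·x + b·y + c.
TP12−TP11: 94a − 7b = −0.2;  TP13−TP11: 138a + 42b = 74.
Solving gives a = 0.10370, b = 1.42116.
|∇z| = √(a²+b²) = 1.42494, so dip δ = arctan(1.42494) = 54.94°.
True thickness = vertical thickness × cos δ = 7.9 × cos 54.94° = 4.54 m.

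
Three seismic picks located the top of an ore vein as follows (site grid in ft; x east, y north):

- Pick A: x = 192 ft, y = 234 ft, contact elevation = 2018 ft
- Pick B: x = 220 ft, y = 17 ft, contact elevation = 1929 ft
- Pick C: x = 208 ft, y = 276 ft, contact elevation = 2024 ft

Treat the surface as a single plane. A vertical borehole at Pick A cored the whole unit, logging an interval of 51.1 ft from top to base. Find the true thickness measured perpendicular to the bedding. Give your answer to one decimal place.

Two edge vectors: Pick A→Pick B = (28, -217, -89), Pick A→Pick C = (16, 42, 6).
Normal n = (Pick A→Pick B) × (Pick A→Pick C) = (2436, -1592, 4648).
So ∂z/∂x = −n_x/n_z = −0.52410 and ∂z/∂y = −n_y/n_z = 0.34251.
|∇z| = √(a²+b²) = 0.62609, so dip δ = arctan(0.62609) = 32.05°.
True thickness = vertical thickness × cos δ = 51.1 × cos 32.05° = 43.3 ft.

43.3 ft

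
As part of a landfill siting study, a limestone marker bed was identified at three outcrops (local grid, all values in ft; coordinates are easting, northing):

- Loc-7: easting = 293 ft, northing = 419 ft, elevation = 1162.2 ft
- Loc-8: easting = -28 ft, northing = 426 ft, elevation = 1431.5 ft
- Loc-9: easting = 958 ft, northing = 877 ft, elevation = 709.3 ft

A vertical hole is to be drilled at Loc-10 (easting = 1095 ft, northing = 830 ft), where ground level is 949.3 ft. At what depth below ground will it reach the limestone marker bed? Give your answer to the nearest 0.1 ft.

364.7 ft

Let the plane be z = a·easting + b·northing + c.
Loc-8−Loc-7: −321a + 7b = 269.3;  Loc-9−Loc-7: 665a + 458b = −452.9.
Solving gives a = −0.834095, b = 0.222212.
Then c = 1162.2 − a·293 − b·419 = 1313.48.
At (1095, 830): z_contact = −913.33 + 184.44 + 1313.48 = 584.59 ft.
Depth below ground = 949.3 − 584.59 = 364.7 ft.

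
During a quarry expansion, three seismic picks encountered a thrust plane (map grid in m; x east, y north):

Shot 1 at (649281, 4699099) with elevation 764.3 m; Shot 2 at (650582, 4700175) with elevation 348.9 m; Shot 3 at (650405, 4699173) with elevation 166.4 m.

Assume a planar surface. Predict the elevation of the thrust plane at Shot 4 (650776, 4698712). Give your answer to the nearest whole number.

Two edge vectors: Shot 1→Shot 2 = (1301, 1076, -415.4), Shot 1→Shot 3 = (1124, 74, -597.9).
Normal n = (Shot 1→Shot 2) × (Shot 1→Shot 3) = (-612600.8, 310958.3, -1113150).
So ∂z/∂x = −n_x/n_z = −0.55033086 and ∂z/∂y = −n_y/n_z = 0.27934986.
Intercept c from Shot 1: 764.3 + 357319.37 − 1312692.66 = −954608.99.
At (650776, 4698712): z = −358142.1 + 1312584.6 − 954608.99 = -166.6 m.

-167 m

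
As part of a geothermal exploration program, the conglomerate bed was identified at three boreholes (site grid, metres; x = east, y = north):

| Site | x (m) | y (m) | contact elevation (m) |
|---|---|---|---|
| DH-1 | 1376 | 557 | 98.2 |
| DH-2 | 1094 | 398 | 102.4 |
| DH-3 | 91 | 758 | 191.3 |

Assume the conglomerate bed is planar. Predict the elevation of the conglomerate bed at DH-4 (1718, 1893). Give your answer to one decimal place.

184.5 m

Let the plane be z = a·x + b·y + c.
DH-2−DH-1: −282a − 159b = 4.2;  DH-3−DH-1: −1285a + 201b = 93.1.
Solving gives a = −0.059951, b = 0.079914.
Then c = 98.2 − a·1376 − b·557 = 136.18.
At (1718, 1893): z = −103.0 + 151.3 + 136.18 = 184.5 m.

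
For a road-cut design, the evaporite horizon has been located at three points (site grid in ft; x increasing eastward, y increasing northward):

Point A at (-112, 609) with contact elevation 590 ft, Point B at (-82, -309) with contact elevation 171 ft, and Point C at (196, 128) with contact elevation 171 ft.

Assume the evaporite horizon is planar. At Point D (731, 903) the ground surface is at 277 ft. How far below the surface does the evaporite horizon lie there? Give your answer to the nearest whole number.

135 ft

Two edge vectors: Point A→Point B = (30, -918, -419), Point A→Point C = (308, -481, -419).
Normal n = (Point A→Point B) × (Point A→Point C) = (183103, -116482, 268314).
So ∂z/∂x = −n_x/n_z = −0.68242 and ∂z/∂y = −n_y/n_z = 0.43413.
Intercept c from Point A: 590 − 76.43 − 264.38 = 249.19.
At (731, 903): z_contact = −498.8 + 392.0 + 249.19 = 142.4 ft.
Depth below ground = 277 − 142.4 = 135 ft.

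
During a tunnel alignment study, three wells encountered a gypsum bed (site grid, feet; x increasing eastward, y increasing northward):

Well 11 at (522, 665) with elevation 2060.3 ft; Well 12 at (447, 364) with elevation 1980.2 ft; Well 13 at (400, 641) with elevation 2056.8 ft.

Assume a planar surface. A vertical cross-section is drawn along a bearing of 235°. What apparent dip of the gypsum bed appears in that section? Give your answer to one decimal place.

7.7°

Two edge vectors: Well 11→Well 12 = (-75, -301, -80.1), Well 11→Well 13 = (-122, -24, -3.5).
Normal n = (Well 11→Well 12) × (Well 11→Well 13) = (-868.9, 9509.7, -34922).
So ∂z/∂x = −n_x/n_z = −0.02488 and ∂z/∂y = −n_y/n_z = 0.27231.
Unit vector along 235° is (sin 235°, cos 235°) = (-0.8192, -0.5736).
Slope in that direction = a·(-0.8192) + b·(-0.5736) = −0.13581.
Apparent dip = arctan|0.13581| = 7.7° (true dip is 15.3°, so apparent ≤ true as expected).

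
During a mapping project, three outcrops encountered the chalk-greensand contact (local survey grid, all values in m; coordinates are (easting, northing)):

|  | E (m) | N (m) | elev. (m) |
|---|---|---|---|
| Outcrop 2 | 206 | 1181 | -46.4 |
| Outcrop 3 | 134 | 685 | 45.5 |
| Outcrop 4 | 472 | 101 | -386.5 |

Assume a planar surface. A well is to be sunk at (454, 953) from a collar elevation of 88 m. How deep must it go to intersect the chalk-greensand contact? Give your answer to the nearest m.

451 m

Two edge vectors: Outcrop 2→Outcrop 3 = (-72, -496, 91.9), Outcrop 2→Outcrop 4 = (266, -1080, -340.1).
Normal n = (Outcrop 2→Outcrop 3) × (Outcrop 2→Outcrop 4) = (267941.6, -41.8, 209696).
So ∂z/∂E = −n_x/n_z = −1.27776 and ∂z/∂N = −n_y/n_z = 0.00020.
Intercept c from Outcrop 2: -46.4 + 263.22 − 0.24 = 216.58.
At (454, 953): z_contact = −580.1 + 0.2 + 216.58 = -363.3 m.
Depth below ground = 88 − (-363.3) = 451 m.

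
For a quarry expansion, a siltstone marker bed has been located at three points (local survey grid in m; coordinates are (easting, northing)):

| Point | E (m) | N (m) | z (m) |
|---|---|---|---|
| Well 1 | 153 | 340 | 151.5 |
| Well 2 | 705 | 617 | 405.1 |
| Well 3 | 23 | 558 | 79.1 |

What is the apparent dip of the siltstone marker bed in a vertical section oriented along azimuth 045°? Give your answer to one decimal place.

Let the plane be z = a·E + b·N + c.
Well 2−Well 1: 552a + 277b = 253.6;  Well 3−Well 1: −130a + 218b = −72.4.
Solving gives a = 0.48188, b = −0.04475.
Unit vector along 045° is (sin 45°, cos 45°) = (0.7071, 0.7071).
Slope in that direction = a·(0.7071) + b·(0.7071) = 0.30909.
Apparent dip = arctan|0.30909| = 17.2° (true dip is 25.8°, so apparent ≤ true as expected).

17.2°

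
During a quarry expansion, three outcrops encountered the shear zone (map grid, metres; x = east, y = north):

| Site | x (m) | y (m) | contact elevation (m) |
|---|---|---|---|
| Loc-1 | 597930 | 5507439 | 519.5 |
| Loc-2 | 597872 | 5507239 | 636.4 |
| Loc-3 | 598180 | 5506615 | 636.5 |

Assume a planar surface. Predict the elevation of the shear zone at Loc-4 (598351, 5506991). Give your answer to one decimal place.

370.5 m

Two edge vectors: Loc-1→Loc-2 = (-58, -200, 116.9), Loc-1→Loc-3 = (250, -824, 117).
Normal n = (Loc-1→Loc-2) × (Loc-1→Loc-3) = (72925.6, 36011, 97792).
So ∂z/∂x = −n_x/n_z = −0.745721531 and ∂z/∂y = −n_y/n_z = −0.368240756.
Intercept c from Loc-1: 519.5 + 445889.28 + 2028063.50 = 2474472.28.
At (598351, 5506991): z = −446203.2 − 2027898.5 + 2474472.28 = 370.5 m.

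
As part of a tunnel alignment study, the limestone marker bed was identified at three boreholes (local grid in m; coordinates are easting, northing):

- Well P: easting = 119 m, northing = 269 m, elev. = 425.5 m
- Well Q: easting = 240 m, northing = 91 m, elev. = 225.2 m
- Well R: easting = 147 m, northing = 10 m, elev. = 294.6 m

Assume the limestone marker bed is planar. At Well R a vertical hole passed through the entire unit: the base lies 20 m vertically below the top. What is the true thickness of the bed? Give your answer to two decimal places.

13.11 m

Let the plane be z = a·easting + b·northing + c.
Well Q−Well P: 121a − 178b = −200.3;  Well R−Well P: 28a − 259b = −130.9.
Solving gives a = −1.08433, b = 0.38818.
|∇z| = √(a²+b²) = 1.15172, so dip δ = arctan(1.15172) = 49.03°.
True thickness = vertical thickness × cos δ = 20 × cos 49.03° = 13.11 m.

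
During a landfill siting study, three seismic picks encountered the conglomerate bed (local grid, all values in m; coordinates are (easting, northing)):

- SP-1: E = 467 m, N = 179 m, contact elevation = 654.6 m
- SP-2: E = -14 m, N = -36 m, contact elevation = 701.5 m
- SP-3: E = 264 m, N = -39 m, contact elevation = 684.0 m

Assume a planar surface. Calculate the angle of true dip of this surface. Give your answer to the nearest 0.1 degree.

5.6°

Two edge vectors: SP-1→SP-2 = (-481, -215, 46.9), SP-1→SP-3 = (-203, -218, 29.4).
Normal n = (SP-1→SP-2) × (SP-1→SP-3) = (3903.2, 4620.7, 61213).
So ∂z/∂E = −n_x/n_z = −0.06376 and ∂z/∂N = −n_y/n_z = −0.07549.
Gradient magnitude |∇z| = √(a² + b²) = √(0.00407 + 0.00570) = 0.09881.
True dip = arctan(0.09881) = 5.6°, dipping toward NE (azimuth ≈ 040°).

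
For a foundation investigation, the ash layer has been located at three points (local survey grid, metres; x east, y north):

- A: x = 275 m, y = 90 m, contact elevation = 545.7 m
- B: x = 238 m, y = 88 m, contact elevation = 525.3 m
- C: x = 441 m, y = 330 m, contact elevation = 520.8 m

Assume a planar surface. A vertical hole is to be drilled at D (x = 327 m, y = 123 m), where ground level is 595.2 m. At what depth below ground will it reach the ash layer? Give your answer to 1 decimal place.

Two edge vectors: A→B = (-37, -2, -20.4), A→C = (166, 240, -24.9).
Normal n = (A→B) × (A→C) = (4945.8, -4307.7, -8548).
So ∂z/∂x = −n_x/n_z = 0.57859 and ∂z/∂y = −n_y/n_z = −0.50394.
Intercept c from A: 545.7 − 159.11 + 45.35 = 431.94.
At (327, 123): z_contact = 189.20 − 61.98 + 431.94 = 559.16 m.
Depth below ground = 595.2 − 559.16 = 36.0 m.

36.0 m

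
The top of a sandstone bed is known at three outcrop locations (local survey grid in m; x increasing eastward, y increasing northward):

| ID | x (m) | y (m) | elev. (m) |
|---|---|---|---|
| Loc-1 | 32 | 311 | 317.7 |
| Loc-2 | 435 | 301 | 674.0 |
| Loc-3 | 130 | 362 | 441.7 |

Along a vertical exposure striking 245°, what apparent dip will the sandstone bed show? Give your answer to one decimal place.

48.0°

Two edge vectors: Loc-1→Loc-2 = (403, -10, 356.3), Loc-1→Loc-3 = (98, 51, 124).
Normal n = (Loc-1→Loc-2) × (Loc-1→Loc-3) = (-19411.3, -15054.6, 21533).
So ∂z/∂x = −n_x/n_z = 0.90147 and ∂z/∂y = −n_y/n_z = 0.69914.
Unit vector along 245° is (sin 245°, cos 245°) = (-0.9063, -0.4226).
Slope in that direction = a·(-0.9063) + b·(-0.4226) = −1.11248.
Apparent dip = arctan|1.11248| = 48.0° (true dip is 48.8°, so apparent ≤ true as expected).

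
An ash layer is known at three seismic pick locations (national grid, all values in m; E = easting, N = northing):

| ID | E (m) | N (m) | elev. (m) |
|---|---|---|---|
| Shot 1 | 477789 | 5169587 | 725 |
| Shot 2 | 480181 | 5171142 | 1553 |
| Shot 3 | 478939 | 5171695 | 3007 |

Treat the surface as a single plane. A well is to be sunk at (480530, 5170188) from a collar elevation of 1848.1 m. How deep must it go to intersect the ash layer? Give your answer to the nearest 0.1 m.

Let the plane be z = a·E + b·N + c.
Shot 2−Shot 1: 2392a + 1555b = 828;  Shot 3−Shot 1: 1150a + 2108b = 2282.
Solving gives a = −0.554099062, b = 1.384826338.
Then c = 725 − a·477789 − b·5169587 = −6893512.80.
At (480530, 5170188): z_contact = −266261.22 + 7159812.52 − 6893512.80 = 38.50 m.
Depth below ground = 1848.1 − 38.50 = 1809.6 m.

1809.6 m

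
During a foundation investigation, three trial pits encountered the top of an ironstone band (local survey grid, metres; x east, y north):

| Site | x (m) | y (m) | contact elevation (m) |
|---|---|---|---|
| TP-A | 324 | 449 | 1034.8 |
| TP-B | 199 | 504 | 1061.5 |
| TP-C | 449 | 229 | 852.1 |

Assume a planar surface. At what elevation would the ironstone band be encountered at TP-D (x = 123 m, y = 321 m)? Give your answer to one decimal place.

873.1 m

Two edge vectors: TP-A→TP-B = (-125, 55, 26.7), TP-A→TP-C = (125, -220, -182.7).
Normal n = (TP-A→TP-B) × (TP-A→TP-C) = (-4174.5, -19500, 20625).
So ∂z/∂x = −n_x/n_z = 0.20240 and ∂z/∂y = −n_y/n_z = 0.94545.
Intercept c from TP-A: 1034.8 − 65.58 − 424.51 = 544.71.
At (123, 321): z = 24.9 + 303.5 + 544.71 = 873.1 m.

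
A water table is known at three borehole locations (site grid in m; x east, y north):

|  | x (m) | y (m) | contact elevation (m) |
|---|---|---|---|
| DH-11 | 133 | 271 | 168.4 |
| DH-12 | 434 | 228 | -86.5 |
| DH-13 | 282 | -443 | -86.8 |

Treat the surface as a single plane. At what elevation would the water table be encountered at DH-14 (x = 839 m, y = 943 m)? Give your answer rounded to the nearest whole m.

-286 m

Two edge vectors: DH-11→DH-12 = (301, -43, -254.9), DH-11→DH-13 = (149, -714, -255.2).
Normal n = (DH-11→DH-12) × (DH-11→DH-13) = (-171025, 38835.1, -208507).
So ∂z/∂x = −n_x/n_z = −0.82024 and ∂z/∂y = −n_y/n_z = 0.18625.
Intercept c from DH-11: 168.4 + 109.09 − 50.47 = 227.02.
At (839, 943): z = −688.2 + 175.6 + 227.02 = -285.5 m.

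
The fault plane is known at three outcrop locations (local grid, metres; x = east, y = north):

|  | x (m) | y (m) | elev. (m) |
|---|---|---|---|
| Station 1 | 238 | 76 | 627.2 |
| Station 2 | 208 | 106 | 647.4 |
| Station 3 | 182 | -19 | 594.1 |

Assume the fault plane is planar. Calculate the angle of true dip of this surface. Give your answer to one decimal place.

Let the plane be z = a·x + b·y + c.
Station 2−Station 1: −30a + 30b = 20.2;  Station 3−Station 1: −56a − 95b = −33.1.
Solving gives a = −0.20442, b = 0.46892.
Gradient magnitude |∇z| = √(a² + b²) = √(0.04179 + 0.21988) = 0.51154.
True dip = arctan(0.51154) = 27.1°, dipping toward SSE (azimuth ≈ 156°).

27.1°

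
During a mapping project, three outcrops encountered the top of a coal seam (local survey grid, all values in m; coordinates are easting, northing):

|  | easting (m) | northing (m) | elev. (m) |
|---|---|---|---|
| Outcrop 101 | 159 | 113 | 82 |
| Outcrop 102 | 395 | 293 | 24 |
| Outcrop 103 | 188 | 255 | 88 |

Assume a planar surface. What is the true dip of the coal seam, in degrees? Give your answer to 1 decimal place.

19.1°

Two edge vectors: Outcrop 101→Outcrop 102 = (236, 180, -58), Outcrop 101→Outcrop 103 = (29, 142, 6).
Normal n = (Outcrop 101→Outcrop 102) × (Outcrop 101→Outcrop 103) = (9316, -3098, 28292).
So ∂z/∂easting = −n_x/n_z = −0.32928 and ∂z/∂northing = −n_y/n_z = 0.10950.
Gradient magnitude |∇z| = √(a² + b²) = √(0.10843 + 0.01199) = 0.34701.
True dip = arctan(0.34701) = 19.1°, dipping toward ESE (azimuth ≈ 108°).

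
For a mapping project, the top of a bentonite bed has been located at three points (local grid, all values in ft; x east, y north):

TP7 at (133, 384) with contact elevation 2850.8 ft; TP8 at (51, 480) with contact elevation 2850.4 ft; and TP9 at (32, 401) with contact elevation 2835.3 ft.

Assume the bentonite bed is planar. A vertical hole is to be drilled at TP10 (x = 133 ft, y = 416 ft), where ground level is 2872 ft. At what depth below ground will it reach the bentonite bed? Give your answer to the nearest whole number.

16 ft

Let the plane be z = a·x + b·y + c.
TP8−TP7: −82a + 96b = −0.4;  TP9−TP7: −101a + 17b = −15.5.
Solving gives a = 0.17841, b = 0.14823.
Then c = 2850.8 − a·133 − b·384 = 2770.15.
At (133, 416): z_contact = 23.7 + 61.7 + 2770.15 = 2855.5 ft.
Depth below ground = 2872 − 2855.5 = 16 ft.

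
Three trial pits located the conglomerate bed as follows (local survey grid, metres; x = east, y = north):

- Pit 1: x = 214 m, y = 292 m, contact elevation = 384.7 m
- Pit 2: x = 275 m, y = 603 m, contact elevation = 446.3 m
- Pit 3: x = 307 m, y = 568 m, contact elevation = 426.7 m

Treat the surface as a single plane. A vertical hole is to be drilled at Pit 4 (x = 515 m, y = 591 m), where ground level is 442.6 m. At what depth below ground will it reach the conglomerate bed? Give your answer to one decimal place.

77.7 m

Two edge vectors: Pit 1→Pit 2 = (61, 311, 61.6), Pit 1→Pit 3 = (93, 276, 42).
Normal n = (Pit 1→Pit 2) × (Pit 1→Pit 3) = (-3939.6, 3166.8, -12087).
So ∂z/∂x = −n_x/n_z = −0.32594 and ∂z/∂y = −n_y/n_z = 0.26200.
Intercept c from Pit 1: 384.7 + 69.75 − 76.50 = 377.95.
At (515, 591): z_contact = −167.86 + 154.84 + 377.95 = 364.93 m.
Depth below ground = 442.6 − 364.93 = 77.7 m.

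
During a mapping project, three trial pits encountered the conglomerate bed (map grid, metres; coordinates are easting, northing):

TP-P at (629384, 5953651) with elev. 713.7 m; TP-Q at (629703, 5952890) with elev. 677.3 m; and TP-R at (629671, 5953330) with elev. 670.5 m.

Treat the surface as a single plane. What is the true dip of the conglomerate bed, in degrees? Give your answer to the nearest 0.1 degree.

Let the plane be z = a·easting + b·northing + c.
TP-Q−TP-P: 319a − 761b = −36.4;  TP-R−TP-P: 287a − 321b = −43.2.
Solving gives a = −0.18267, b = −0.02874.
Gradient magnitude |∇z| = √(a² + b²) = √(0.03337 + 0.00083) = 0.18491.
True dip = arctan(0.18491) = 10.5°, dipping toward E (azimuth ≈ 081°).

10.5°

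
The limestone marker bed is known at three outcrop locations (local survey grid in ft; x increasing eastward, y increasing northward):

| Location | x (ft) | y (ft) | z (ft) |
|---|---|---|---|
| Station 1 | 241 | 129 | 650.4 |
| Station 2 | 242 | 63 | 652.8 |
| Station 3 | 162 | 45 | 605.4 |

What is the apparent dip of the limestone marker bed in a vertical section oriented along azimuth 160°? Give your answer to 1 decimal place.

Two edge vectors: Station 1→Station 2 = (1, -66, 2.4), Station 1→Station 3 = (-79, -84, -45).
Normal n = (Station 1→Station 2) × (Station 1→Station 3) = (3171.6, -144.6, -5298).
So ∂z/∂x = −n_x/n_z = 0.59864 and ∂z/∂y = −n_y/n_z = −0.02729.
Unit vector along 160° is (sin 160°, cos 160°) = (0.3420, -0.9397).
Slope in that direction = a·(0.3420) + b·(-0.9397) = 0.23039.
Apparent dip = arctan|0.23039| = 13.0° (true dip is 30.9°, so apparent ≤ true as expected).

13.0°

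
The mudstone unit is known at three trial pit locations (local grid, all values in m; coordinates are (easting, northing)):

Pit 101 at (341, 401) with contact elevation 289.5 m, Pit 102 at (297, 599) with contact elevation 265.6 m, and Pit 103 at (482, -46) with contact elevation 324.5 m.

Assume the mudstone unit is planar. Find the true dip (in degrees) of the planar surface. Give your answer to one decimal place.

26.8°

Two edge vectors: Pit 101→Pit 102 = (-44, 198, -23.9), Pit 101→Pit 103 = (141, -447, 35).
Normal n = (Pit 101→Pit 102) × (Pit 101→Pit 103) = (-3753.3, -1829.9, -8250).
So ∂z/∂E = −n_x/n_z = −0.45495 and ∂z/∂N = −n_y/n_z = −0.22181.
Gradient magnitude |∇z| = √(a² + b²) = √(0.20698 + 0.04920) = 0.50614.
True dip = arctan(0.50614) = 26.8°, dipping toward ENE (azimuth ≈ 064°).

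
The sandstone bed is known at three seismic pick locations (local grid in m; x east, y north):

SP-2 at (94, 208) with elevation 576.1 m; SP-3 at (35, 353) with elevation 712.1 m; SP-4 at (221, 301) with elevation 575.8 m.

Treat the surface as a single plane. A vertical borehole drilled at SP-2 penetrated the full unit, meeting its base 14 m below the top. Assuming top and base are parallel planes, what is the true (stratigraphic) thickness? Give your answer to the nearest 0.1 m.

10.4 m

Let the plane be z = a·x + b·y + c.
SP-3−SP-2: −59a + 145b = 136;  SP-4−SP-2: 127a + 93b = −0.3.
Solving gives a = −0.53098, b = 0.72188.
|∇z| = √(a²+b²) = 0.89613, so dip δ = arctan(0.89613) = 41.86°.
True thickness = vertical thickness × cos δ = 14 × cos 41.86° = 10.4 m.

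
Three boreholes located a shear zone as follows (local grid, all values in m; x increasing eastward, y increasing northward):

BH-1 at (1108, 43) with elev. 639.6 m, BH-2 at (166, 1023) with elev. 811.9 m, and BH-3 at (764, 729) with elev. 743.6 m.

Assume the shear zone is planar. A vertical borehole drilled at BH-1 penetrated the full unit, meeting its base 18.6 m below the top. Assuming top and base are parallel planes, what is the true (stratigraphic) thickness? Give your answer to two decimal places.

18.43 m

Let the plane be z = a·x + b·y + c.
BH-2−BH-1: −942a + 980b = 172.3;  BH-3−BH-1: −344a + 686b = 104.
Solving gives a = −0.05266, b = 0.12520.
|∇z| = √(a²+b²) = 0.13582, so dip δ = arctan(0.13582) = 7.73°.
True thickness = vertical thickness × cos δ = 18.6 × cos 7.73° = 18.43 m.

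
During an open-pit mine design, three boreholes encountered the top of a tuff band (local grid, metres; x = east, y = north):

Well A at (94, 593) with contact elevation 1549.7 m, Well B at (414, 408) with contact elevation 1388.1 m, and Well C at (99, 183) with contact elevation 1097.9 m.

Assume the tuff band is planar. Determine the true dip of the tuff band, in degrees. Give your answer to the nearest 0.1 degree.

48.0°

Two edge vectors: Well A→Well B = (320, -185, -161.6), Well A→Well C = (5, -410, -451.8).
Normal n = (Well A→Well B) × (Well A→Well C) = (17327, 143768, -130275).
So ∂z/∂x = −n_x/n_z = 0.13300 and ∂z/∂y = −n_y/n_z = 1.10357.
Gradient magnitude |∇z| = √(a² + b²) = √(0.01769 + 1.21787) = 1.11156.
True dip = arctan(1.11156) = 48.0°, dipping toward S (azimuth ≈ 187°).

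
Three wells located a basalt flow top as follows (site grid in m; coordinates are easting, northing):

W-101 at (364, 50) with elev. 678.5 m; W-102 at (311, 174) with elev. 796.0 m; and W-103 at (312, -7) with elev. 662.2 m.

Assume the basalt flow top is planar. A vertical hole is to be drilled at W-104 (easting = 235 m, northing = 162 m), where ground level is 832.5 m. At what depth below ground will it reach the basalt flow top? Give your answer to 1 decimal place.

Two edge vectors: W-101→W-102 = (-53, 124, 117.5), W-101→W-103 = (-52, -57, -16.3).
Normal n = (W-101→W-102) × (W-101→W-103) = (4676.3, -6973.9, 9469).
So ∂z/∂easting = −n_x/n_z = −0.49385 and ∂z/∂northing = −n_y/n_z = 0.73650.
Intercept c from W-101: 678.5 + 179.76 − 36.82 = 821.44.
At (235, 162): z_contact = −116.06 + 119.31 + 821.44 = 824.69 m.
Depth below ground = 832.5 − 824.69 = 7.8 m.

7.8 m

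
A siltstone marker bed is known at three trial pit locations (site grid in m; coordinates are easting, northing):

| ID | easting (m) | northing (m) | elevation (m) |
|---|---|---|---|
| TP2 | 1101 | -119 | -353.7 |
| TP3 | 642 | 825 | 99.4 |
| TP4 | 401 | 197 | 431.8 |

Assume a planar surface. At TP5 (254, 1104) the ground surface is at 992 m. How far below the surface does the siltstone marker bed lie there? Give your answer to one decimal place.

Two edge vectors: TP2→TP3 = (-459, 944, 453.1), TP2→TP4 = (-700, 316, 785.5).
Normal n = (TP2→TP3) × (TP2→TP4) = (598332.4, 43374.5, 515756).
So ∂z/∂easting = −n_x/n_z = −1.160107 and ∂z/∂northing = −n_y/n_z = −0.084099.
Intercept c from TP2: -353.7 + 1277.28 − 10.01 = 913.57.
At (254, 1104): z_contact = −294.67 − 92.85 + 913.57 = 526.06 m.
Depth below ground = 992 − 526.06 = 465.9 m.

465.9 m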